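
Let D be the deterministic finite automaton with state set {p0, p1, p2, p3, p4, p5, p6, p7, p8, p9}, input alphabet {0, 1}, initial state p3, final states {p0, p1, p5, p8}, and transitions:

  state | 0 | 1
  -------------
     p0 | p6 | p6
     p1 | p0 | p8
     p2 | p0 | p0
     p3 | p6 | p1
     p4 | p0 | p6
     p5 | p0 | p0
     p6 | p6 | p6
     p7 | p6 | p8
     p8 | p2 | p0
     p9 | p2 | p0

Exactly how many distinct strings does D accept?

The useful subgraph on states {p0, p1, p2, p3, p8} is acyclic, so L(D) is finite; the longest accepting path visits 5 useful states, giving maximum string length 4.
Counting accepting paths from p3 by length: 1 of length 1, 2 of length 2, 1 of length 3, 2 of length 4. Total 6.

6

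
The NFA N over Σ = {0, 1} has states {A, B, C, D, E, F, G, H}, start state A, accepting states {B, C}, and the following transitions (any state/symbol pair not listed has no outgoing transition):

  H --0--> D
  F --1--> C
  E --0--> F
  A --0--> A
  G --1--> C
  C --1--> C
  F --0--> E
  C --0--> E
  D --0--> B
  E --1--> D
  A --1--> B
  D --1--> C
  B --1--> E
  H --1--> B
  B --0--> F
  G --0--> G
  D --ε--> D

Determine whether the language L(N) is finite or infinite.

State A is reachable from the start and can reach an accepting state, and it lies on the cycle A → A.
Traversing that cycle any number of times yields accepted strings of unbounded length, so the language is infinite.

infinite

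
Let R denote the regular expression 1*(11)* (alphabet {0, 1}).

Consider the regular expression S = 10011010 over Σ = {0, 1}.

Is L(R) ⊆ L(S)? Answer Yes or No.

No

The empty string ε is in L(R) but not in L(S).
So L(R) ⊄ L(S).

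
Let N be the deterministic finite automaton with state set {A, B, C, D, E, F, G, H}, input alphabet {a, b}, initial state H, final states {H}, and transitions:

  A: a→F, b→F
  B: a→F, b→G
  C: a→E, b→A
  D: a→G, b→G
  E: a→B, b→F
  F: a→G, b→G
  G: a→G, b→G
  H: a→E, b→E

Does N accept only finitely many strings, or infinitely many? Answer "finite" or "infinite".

finite

The useful states (reachable from H and able to reach an accepting state) are {H}.
Restricted to these states the transition graph has no cycle, so every accepting path has bounded length and L is finite.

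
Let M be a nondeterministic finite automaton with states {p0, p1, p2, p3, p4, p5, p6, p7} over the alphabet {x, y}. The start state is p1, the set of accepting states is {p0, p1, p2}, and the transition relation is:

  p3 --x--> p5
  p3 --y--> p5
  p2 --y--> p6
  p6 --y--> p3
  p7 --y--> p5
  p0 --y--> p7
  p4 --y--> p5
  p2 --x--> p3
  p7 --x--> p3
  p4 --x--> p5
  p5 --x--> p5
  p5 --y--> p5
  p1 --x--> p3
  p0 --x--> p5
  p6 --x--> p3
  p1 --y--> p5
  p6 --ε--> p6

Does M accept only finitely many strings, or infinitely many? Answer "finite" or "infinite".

The useful states (reachable from p1 and able to reach an accepting state) are {p1}.
Restricted to these states the transition graph has no cycle, so every accepting path has bounded length and L is finite.

finite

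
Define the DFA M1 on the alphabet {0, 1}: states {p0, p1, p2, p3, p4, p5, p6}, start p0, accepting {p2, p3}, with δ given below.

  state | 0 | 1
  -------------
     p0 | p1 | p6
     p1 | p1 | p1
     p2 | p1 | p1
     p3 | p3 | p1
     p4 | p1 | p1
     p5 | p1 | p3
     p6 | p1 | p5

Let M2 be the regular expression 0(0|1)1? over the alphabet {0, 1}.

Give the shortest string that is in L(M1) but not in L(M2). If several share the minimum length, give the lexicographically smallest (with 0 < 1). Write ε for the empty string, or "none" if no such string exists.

The string 111 is accepted by M1 but not by M2.
No shorter string lies in the difference, and 111 is the lexicographically first length-3 string in L(M1) \ L(M2).

111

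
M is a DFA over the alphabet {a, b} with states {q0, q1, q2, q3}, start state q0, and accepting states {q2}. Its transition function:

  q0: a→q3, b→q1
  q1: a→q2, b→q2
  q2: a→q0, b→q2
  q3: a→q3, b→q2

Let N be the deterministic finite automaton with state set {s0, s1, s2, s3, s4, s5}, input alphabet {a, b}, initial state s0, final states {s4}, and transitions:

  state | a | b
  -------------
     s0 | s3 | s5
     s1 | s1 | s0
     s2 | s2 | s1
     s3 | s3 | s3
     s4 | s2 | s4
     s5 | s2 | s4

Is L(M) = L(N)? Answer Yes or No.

The string ab is accepted by M but rejected by N.
So L(M) ≠ L(N).

No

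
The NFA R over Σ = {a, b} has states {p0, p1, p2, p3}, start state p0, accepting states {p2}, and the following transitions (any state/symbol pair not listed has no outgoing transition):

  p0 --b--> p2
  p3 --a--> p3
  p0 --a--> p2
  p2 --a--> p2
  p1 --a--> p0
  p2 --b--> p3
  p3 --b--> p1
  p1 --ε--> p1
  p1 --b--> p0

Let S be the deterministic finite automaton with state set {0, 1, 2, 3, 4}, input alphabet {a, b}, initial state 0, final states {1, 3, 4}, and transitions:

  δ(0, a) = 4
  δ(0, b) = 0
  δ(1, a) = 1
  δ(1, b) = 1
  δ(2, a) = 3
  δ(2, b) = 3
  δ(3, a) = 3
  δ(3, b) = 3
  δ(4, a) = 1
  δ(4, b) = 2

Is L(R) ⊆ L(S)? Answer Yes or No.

The string b is in L(R) but not in L(S).
So L(R) ⊄ L(S).

No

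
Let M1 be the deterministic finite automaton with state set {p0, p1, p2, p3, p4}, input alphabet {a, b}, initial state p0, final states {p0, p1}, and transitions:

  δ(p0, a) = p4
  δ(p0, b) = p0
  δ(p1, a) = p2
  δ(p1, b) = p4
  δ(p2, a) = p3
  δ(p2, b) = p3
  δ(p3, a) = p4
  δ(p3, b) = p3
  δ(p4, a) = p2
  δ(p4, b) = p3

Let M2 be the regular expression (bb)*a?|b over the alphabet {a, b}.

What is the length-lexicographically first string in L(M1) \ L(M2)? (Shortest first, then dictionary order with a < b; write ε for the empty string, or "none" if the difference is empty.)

bbb

The string bbb is accepted by M1 but not by M2.
No shorter string lies in the difference, and bbb is the lexicographically first length-3 string in L(M1) \ L(M2).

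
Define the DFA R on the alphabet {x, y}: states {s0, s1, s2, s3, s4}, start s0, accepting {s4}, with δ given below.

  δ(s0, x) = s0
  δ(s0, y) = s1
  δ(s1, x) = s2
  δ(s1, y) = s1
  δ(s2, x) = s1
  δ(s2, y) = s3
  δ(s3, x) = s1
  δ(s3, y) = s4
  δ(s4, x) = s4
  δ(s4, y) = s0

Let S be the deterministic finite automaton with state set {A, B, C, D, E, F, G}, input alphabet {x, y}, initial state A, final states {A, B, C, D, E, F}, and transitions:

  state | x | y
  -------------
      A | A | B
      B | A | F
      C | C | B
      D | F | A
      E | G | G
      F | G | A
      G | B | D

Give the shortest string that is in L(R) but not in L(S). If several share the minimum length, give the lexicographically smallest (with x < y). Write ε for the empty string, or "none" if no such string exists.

The string yxyyx is accepted by R but not by S.
No shorter string lies in the difference, and yxyyx is the lexicographically first length-5 string in L(R) \ L(S).

yxyyx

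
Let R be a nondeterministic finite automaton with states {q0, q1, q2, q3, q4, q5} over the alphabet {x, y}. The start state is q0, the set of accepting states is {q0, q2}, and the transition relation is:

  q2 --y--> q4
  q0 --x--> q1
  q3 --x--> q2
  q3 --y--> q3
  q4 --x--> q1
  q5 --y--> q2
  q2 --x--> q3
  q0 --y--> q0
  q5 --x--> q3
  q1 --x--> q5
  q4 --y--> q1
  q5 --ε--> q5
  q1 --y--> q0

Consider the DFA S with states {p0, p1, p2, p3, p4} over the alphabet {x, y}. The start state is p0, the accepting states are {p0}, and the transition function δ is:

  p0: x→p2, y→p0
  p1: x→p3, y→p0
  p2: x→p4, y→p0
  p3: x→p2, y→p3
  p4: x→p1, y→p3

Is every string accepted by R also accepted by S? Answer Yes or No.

The string xxy is in L(R) but not in L(S).
So L(R) ⊄ L(S).

No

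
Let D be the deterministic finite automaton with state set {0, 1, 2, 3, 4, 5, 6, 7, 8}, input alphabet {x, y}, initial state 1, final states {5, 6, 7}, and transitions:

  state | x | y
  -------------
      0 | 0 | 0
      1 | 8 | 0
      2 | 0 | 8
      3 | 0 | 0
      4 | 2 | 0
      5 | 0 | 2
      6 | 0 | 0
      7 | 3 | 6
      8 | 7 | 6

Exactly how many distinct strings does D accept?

The useful subgraph on states {1, 6, 7, 8} is acyclic, so L(D) is finite; the longest accepting path visits 4 useful states, giving maximum string length 3.
Counting accepting paths from 1 by length: 2 of length 2, 1 of length 3. Total 3.

3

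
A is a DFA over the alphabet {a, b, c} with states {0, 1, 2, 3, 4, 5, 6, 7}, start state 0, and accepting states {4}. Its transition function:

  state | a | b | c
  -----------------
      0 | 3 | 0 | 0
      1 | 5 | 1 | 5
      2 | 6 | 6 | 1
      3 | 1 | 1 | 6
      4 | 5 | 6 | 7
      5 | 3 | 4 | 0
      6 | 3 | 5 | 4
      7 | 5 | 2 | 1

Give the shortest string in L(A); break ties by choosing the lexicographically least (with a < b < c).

acc

A breadth-first search from 0 reaches an accepting state first via the path 0 → 3 → 6 → 4 on input acc.
No string of length < 3 is accepted (BFS exhausts all shorter strings without reaching an accepting state), and acc is the lexicographically least accepting string of length 3.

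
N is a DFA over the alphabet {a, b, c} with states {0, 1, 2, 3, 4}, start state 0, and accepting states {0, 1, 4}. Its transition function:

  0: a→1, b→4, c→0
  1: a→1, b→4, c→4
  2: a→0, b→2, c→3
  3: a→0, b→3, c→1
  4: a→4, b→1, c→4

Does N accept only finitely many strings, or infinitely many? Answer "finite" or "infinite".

State 0 is reachable from the start and can reach an accepting state, and it lies on the cycle 0 → 0.
Traversing that cycle any number of times yields accepted strings of unbounded length, so the language is infinite.

infinite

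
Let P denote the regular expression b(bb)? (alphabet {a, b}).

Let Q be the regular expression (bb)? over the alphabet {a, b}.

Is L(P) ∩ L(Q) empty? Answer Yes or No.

Yes

Converting the expression P to a DFA (subset construction, then merging equivalent states) gives the minimal DFA with states {p0, p1, p2, p3, p4}, start state p0, accepting states {p2, p4} and transitions p0: a→p1, b→p2; p1: a→p1, b→p1; p2: a→p1, b→p3; p3: a→p1, b→p4; p4: a→p1, b→p1.
Converting the expression Q to a DFA (subset construction, then merging equivalent states) gives the minimal DFA with states {q0, q1, q2, q3}, start state q0, accepting states {q0, q3} and transitions q0: a→q1, b→q2; q1: a→q1, b→q1; q2: a→q1, b→q3; q3: a→q1, b→q1.
Exploring the product automaton P × Q from the start pair (p0, q0), following both machines on each input symbol, reaches 5 state pairs: (p0, q0), (p1, q1), (p2, q2), (p3, q3), (p4, q1).
P accepts in {p2, p4} and Q accepts in {q0, q3}; no reachable pair has both components accepting, so no string drives both machines to acceptance simultaneously and L(P) ∩ L(Q) = ∅.
So no string is accepted by both, and the intersection is empty.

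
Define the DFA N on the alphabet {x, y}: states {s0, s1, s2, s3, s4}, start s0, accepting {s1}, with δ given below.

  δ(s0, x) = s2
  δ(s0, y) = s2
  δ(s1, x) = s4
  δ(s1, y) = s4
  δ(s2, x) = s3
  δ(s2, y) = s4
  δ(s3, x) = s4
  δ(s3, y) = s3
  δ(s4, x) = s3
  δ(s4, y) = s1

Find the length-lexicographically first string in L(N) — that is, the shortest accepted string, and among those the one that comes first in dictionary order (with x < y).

A breadth-first search from s0 reaches an accepting state first via the path s0 → s2 → s4 → s1 on input xyy.
No string of length < 3 is accepted (BFS exhausts all shorter strings without reaching an accepting state), and xyy is the lexicographically least accepting string of length 3.

xyy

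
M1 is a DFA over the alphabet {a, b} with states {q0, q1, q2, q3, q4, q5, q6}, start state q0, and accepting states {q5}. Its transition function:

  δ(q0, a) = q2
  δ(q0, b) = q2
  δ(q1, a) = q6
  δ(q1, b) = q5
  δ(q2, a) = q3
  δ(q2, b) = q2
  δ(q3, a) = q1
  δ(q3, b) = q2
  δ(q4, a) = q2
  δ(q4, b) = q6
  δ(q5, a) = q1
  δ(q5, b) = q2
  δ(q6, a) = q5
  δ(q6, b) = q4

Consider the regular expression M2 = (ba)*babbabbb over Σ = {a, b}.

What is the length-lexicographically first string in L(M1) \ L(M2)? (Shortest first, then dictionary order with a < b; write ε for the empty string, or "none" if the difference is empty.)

aaab

The string aaab is accepted by M1 but not by M2.
No shorter string lies in the difference, and aaab is the lexicographically first length-4 string in L(M1) \ L(M2).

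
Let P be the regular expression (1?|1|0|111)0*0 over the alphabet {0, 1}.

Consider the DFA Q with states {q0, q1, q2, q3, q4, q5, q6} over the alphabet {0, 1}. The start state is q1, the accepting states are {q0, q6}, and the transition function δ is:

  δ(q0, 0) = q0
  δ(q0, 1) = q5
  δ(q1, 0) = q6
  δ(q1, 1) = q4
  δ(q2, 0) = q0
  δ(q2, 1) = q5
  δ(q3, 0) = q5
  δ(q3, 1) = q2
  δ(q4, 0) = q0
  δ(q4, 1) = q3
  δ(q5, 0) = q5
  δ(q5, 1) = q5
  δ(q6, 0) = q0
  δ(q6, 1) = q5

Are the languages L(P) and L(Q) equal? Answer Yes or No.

Yes

Converting the expression P to a DFA (subset construction, then merging equivalent states) gives the minimal DFA with states {p0, p1, p2, p3, p4, p5}, start state p0, accepting states {p1} and transitions p0: 0→p1, 1→p2; p1: 0→p1, 1→p3; p2: 0→p1, 1→p4; p3: 0→p3, 1→p3; p4: 0→p3, 1→p5; p5: 0→p1, 1→p3.
Exploring the product automaton P × Q from the start pair (p0, q1), following both machines on each input symbol, reaches 7 state pairs: (p0, q1), (p1, q6), (p2, q4), (p1, q0), (p3, q5), (p4, q3), (p5, q2).
P accepts in {p1} and Q accepts in {q0, q6}. In every reachable pair the two components are either both accepting — (p1, q6), (p1, q0) — or both non-accepting, so no string is accepted by exactly one of the machines: L(P) \ L(Q) and L(Q) \ L(P) are both empty.
Hence every string is accepted by P iff it is accepted by Q, and the two languages coincide.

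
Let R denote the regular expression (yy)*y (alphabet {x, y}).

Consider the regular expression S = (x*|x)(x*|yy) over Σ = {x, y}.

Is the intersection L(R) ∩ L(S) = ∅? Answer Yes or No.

Converting the expression R to a DFA (subset construction, then merging equivalent states) gives the minimal DFA with states {r0, r1, r2}, start state r0, accepting states {r2} and transitions r0: x→r1, y→r2; r1: x→r1, y→r1; r2: x→r1, y→r0.
Converting the expression S to a DFA (subset construction, then merging equivalent states) gives the minimal DFA with states {s0, s1, s2, s3}, start state s0, accepting states {s0, s3} and transitions s0: x→s0, y→s1; s1: x→s2, y→s3; s2: x→s2, y→s2; s3: x→s2, y→s2.
Exploring the product automaton R × S from the start pair (r0, s0), following both machines on each input symbol, reaches 9 state pairs: (r0, s0), (r1, s0), (r2, s1), (r1, s1), (r1, s2), (r0, s3), (r1, s3), (r2, s2), (r0, s2).
R accepts in {r2} and S accepts in {s0, s3}; no reachable pair has both components accepting, so no string drives both machines to acceptance simultaneously and L(R) ∩ L(S) = ∅.
So no string is accepted by both, and the intersection is empty.

Yes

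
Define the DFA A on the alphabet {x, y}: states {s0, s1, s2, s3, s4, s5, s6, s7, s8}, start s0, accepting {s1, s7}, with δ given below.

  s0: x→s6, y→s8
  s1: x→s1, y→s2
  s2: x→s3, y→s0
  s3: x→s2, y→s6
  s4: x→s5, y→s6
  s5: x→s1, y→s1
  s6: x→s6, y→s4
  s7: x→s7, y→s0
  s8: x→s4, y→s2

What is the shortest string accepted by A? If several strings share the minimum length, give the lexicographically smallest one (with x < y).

xyxx

A breadth-first search from s0 reaches an accepting state first via the path s0 → s6 → s4 → s5 → s1 on input xyxx.
No string of length < 4 is accepted (BFS exhausts all shorter strings without reaching an accepting state), and xyxx is the lexicographically least accepting string of length 4.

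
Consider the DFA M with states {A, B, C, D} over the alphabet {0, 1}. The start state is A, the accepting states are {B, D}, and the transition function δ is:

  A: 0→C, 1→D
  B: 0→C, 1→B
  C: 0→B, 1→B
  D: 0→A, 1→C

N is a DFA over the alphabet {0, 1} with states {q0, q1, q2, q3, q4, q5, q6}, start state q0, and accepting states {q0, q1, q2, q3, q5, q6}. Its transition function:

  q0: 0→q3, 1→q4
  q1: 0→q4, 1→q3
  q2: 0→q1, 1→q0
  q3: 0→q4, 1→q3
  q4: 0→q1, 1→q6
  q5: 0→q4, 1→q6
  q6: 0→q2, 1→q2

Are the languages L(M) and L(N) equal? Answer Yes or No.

No

The string 1 is accepted by M but rejected by N.
So L(M) ≠ L(N).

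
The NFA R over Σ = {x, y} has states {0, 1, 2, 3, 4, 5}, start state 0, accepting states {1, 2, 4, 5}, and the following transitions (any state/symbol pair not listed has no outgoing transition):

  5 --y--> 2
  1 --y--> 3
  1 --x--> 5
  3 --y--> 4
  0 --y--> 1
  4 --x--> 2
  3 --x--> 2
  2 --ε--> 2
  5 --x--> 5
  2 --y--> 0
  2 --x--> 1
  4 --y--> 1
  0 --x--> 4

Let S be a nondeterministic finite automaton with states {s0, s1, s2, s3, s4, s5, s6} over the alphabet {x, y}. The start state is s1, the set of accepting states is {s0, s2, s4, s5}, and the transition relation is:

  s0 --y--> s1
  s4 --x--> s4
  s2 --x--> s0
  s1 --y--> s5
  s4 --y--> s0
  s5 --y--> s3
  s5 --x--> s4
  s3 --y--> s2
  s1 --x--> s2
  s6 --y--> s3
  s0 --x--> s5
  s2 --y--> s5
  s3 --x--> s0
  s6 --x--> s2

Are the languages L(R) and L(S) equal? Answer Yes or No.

Yes

Exploring the product automaton R × S from the start pair (0, s1), following both machines on each input symbol, reaches 6 state pairs: (0, s1), (4, s2), (1, s5), (2, s0), (5, s4), (3, s3).
R accepts in {1, 2, 4, 5} and S accepts in {s0, s2, s4, s5}. In every reachable pair the two components are either both accepting — (4, s2), (1, s5), (2, s0), (5, s4) — or both non-accepting, so no string is accepted by exactly one of the machines: L(R) \ L(S) and L(S) \ L(R) are both empty.
Hence every string is accepted by R iff it is accepted by S, and the two languages coincide.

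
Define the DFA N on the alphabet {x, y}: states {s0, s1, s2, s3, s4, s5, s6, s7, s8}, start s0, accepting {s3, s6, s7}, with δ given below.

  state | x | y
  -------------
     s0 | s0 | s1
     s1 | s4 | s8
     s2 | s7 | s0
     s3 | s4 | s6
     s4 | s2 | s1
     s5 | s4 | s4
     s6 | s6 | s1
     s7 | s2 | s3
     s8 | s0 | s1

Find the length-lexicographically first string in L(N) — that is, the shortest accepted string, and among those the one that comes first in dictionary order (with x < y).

A breadth-first search from s0 reaches an accepting state first via the path s0 → s1 → s4 → s2 → s7 on input yxxx.
No string of length < 4 is accepted (BFS exhausts all shorter strings without reaching an accepting state), and yxxx is the lexicographically least accepting string of length 4.

yxxx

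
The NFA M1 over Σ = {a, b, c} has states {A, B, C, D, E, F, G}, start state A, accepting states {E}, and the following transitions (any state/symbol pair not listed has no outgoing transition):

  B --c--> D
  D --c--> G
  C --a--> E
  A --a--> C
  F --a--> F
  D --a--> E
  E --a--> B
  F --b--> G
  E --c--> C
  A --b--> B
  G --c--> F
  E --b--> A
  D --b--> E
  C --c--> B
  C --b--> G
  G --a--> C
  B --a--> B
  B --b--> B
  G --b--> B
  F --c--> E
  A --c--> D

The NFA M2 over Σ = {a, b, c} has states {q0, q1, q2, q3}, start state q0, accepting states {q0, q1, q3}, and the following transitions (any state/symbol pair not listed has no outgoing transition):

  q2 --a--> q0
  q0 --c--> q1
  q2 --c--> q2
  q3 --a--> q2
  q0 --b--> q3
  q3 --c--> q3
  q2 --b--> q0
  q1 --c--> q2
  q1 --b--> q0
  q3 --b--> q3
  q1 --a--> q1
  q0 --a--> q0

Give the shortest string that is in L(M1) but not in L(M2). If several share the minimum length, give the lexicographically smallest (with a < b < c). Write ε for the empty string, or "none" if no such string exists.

bca

The string bca is accepted by M1 but not by M2.
No shorter string lies in the difference, and bca is the lexicographically first length-3 string in L(M1) \ L(M2).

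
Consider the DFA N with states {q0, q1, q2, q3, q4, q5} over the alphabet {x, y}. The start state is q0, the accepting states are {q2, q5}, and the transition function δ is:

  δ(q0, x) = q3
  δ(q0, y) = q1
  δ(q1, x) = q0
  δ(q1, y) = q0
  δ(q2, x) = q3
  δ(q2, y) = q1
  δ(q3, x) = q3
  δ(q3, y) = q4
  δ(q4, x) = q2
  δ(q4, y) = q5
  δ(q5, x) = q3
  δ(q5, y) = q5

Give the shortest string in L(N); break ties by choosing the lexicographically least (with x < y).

xyx

A breadth-first search from q0 reaches an accepting state first via the path q0 → q3 → q4 → q2 on input xyx.
No string of length < 3 is accepted (BFS exhausts all shorter strings without reaching an accepting state), and xyx is the lexicographically least accepting string of length 3.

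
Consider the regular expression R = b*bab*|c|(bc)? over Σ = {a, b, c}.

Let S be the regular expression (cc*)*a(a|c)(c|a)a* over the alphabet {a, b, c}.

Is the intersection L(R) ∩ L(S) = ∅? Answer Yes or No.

Yes

Converting the expression R to a DFA (subset construction, then merging equivalent states) gives the minimal DFA with states {r0, r1, r2, r3, r4, r5}, start state r0, accepting states {r0, r3, r4} and transitions r0: a→r1, b→r2, c→r3; r1: a→r1, b→r1, c→r1; r2: a→r4, b→r5, c→r3; r3: a→r1, b→r1, c→r1; r4: a→r1, b→r4, c→r1; r5: a→r4, b→r5, c→r1.
Converting the expression S to a DFA (subset construction, then merging equivalent states) gives the minimal DFA with states {s0, s1, s2, s3, s4}, start state s0, accepting states {s4} and transitions s0: a→s1, b→s2, c→s0; s1: a→s3, b→s2, c→s3; s2: a→s2, b→s2, c→s2; s3: a→s4, b→s2, c→s4; s4: a→s4, b→s2, c→s2.
Exploring the product automaton R × S from the start pair (r0, s0), following both machines on each input symbol, reaches 11 state pairs: (r0, s0), (r1, s1), (r2, s2), (r3, s0), (r1, s3), (r1, s2), (r4, s2), (r5, s2), (r3, s2), (r1, s0), (r1, s4).
R accepts in {r0, r3, r4} and S accepts in {s4}; no reachable pair has both components accepting, so no string drives both machines to acceptance simultaneously and L(R) ∩ L(S) = ∅.
So no string is accepted by both, and the intersection is empty.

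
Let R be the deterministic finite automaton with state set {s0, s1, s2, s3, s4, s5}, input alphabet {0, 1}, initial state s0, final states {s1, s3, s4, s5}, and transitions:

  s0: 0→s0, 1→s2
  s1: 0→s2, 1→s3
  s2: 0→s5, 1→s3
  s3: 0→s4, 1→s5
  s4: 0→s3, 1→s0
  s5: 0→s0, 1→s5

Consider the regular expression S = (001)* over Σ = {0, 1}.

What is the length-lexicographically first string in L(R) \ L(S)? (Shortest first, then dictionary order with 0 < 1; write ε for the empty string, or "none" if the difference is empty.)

10

The string 10 is accepted by R but not by S.
No shorter string lies in the difference, and 10 is the lexicographically first length-2 string in L(R) \ L(S).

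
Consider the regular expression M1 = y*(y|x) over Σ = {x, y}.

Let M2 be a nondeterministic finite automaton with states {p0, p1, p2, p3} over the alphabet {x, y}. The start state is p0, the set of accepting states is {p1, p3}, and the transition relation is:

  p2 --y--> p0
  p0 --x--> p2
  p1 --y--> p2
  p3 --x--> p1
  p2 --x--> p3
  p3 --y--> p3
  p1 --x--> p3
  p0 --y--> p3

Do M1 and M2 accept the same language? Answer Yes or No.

The string x is accepted by M1 but rejected by M2.
So L(M1) ≠ L(M2).

No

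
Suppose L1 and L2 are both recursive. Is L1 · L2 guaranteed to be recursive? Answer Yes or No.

For an input of length n, try each of the n+1 split points, running the decider for L₁ on the prefix and the decider for L₂ on the suffix; accept if some split succeeds. Finitely many halting sub-runs, so this decides L₁L₂.
So the recursive languages are closed under concatenation.

Yes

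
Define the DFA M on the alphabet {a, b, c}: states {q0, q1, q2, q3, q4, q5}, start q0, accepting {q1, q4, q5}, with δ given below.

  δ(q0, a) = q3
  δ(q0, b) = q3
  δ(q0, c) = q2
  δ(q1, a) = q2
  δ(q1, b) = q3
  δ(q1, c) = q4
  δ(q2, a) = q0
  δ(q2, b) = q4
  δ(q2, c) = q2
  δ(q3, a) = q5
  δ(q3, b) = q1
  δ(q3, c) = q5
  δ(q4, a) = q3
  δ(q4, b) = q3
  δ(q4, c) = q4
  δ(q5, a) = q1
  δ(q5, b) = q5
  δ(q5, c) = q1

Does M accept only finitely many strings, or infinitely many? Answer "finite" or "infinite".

infinite

State q0 is reachable from the start and can reach an accepting state, and it lies on the cycle q0 → q2 → q0.
Traversing that cycle any number of times yields accepted strings of unbounded length, so the language is infinite.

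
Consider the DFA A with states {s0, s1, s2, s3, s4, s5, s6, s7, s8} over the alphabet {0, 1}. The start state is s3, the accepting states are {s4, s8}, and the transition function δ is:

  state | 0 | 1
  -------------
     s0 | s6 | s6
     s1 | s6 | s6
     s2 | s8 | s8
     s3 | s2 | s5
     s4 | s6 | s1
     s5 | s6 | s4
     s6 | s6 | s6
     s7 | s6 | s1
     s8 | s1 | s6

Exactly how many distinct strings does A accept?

3

The useful subgraph on states {s2, s3, s4, s5, s8} is acyclic, so L(A) is finite; the longest accepting path visits 3 useful states, giving maximum string length 2.
Counting accepting paths from s3 by length: 3 of length 2. Total 3.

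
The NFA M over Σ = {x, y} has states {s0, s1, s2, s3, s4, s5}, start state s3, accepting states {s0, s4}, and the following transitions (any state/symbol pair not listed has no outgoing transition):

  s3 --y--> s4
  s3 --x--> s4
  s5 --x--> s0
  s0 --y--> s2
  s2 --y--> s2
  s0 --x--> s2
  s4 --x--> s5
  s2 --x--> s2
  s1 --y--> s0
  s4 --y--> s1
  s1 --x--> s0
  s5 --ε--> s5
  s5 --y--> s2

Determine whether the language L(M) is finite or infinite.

The useful states (reachable from s3 and able to reach an accepting state) are {s0, s1, s3, s4, s5}.
Restricted to these states the transition graph has no cycle, so every accepting path has bounded length and L is finite.

finite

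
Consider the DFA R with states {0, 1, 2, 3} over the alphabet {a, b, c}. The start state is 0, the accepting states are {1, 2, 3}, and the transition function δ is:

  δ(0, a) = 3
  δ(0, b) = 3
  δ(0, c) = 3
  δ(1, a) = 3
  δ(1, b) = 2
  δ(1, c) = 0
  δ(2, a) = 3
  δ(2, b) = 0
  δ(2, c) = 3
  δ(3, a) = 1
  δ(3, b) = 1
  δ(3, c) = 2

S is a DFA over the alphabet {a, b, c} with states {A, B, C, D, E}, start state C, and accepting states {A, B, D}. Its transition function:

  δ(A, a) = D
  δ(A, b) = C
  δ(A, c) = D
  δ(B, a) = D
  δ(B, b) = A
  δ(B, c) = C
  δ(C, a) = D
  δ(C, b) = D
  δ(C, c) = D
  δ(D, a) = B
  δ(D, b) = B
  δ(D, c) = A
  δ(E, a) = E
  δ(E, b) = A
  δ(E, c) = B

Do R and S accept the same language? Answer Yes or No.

Exploring the product automaton R × S from the start pair (0, C), following both machines on each input symbol, reaches 4 state pairs: (0, C), (3, D), (1, B), (2, A).
R accepts in {1, 2, 3} and S accepts in {A, B, D}. In every reachable pair the two components are either both accepting — (3, D), (1, B), (2, A) — or both non-accepting, so no string is accepted by exactly one of the machines: L(R) \ L(S) and L(S) \ L(R) are both empty.
Hence every string is accepted by R iff it is accepted by S, and the two languages coincide.

Yes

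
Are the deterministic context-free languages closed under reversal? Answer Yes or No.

No

L = {c bⁿaⁿ : n≥0} ∪ {d b²ⁿaⁿ : n≥0} is a DCFL: the first symbol tells a deterministic PDA whether to pop one or two b's per a. Its reversal Lᴿ = {aⁿbⁿ c : n≥0} ∪ {aⁿb²ⁿ d : n≥0} is not. DCFLs are closed under right quotient by regular languages, and Lᴿ/{c, d} = {aⁿbⁿ : n≥0} ∪ {aⁿb²ⁿ : n≥0} — the standard context-free language accepted by no deterministic PDA (intuitively the machine would have to commit to a b-to-a ratio before the distinguishing marker arrives; formally, a DPDA for it would have a single run on aⁿb²ⁿ, accepting after the prefix aⁿbⁿ and accepting again after n more b's; an ordinary PDA that simulates it on a's and b's and, at any moment when it is accepting, may switch to reading only a fresh letter e while feeding each e to the simulation as a b, would accept aⁱbʲeᵏ (k≥1) exactly when both aⁱbʲ and aⁱbʲ⁺ᵏ are in the language, i.e. its language intersected with the regular set a*b*e⁺ would be exactly {aⁿbⁿeⁿ : n≥1} — impossible, since context-free languages are closed under intersection with regular sets and {aⁿbⁿeⁿ} is not context-free). So Lᴿ cannot be a DCFL.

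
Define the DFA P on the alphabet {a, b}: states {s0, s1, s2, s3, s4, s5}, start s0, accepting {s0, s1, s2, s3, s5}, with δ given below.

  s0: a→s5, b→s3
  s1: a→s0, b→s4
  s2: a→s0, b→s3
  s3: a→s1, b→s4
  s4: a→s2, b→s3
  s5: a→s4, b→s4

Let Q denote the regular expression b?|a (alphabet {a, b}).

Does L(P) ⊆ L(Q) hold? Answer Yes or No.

The string ba is in L(P) but not in L(Q).
So L(P) ⊄ L(Q).

No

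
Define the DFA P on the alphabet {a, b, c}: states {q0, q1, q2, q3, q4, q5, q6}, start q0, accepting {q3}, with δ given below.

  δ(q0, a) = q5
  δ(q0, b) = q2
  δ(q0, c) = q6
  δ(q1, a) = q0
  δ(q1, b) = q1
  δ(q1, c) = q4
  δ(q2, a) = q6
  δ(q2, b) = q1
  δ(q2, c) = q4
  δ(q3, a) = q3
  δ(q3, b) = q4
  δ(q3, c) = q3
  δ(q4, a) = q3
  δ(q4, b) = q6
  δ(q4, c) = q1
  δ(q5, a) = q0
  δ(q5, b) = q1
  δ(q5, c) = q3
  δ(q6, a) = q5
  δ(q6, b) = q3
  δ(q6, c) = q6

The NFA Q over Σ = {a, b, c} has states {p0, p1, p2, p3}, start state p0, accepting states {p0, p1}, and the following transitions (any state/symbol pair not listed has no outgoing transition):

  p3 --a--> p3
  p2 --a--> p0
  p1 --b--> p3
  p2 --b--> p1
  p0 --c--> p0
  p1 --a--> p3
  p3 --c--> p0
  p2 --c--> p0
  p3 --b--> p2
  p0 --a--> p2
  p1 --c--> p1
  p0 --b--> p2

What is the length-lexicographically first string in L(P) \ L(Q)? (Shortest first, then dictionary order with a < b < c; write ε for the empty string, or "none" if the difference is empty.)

The string cb is accepted by P but not by Q.
No shorter string lies in the difference, and cb is the lexicographically first length-2 string in L(P) \ L(Q).

cb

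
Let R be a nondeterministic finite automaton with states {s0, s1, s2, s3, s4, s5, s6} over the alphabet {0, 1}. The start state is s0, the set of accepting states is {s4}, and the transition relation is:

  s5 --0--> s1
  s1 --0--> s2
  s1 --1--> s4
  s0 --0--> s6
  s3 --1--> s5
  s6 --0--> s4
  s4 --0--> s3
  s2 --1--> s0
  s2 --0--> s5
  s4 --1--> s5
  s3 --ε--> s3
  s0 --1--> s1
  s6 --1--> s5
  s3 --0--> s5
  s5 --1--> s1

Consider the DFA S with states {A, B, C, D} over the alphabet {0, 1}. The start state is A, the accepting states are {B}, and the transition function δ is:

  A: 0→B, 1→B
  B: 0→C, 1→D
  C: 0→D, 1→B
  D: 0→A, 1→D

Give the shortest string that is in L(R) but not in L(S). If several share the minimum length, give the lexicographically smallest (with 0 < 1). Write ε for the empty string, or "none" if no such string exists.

The string 00 is accepted by R but not by S.
No shorter string lies in the difference, and 00 is the lexicographically first length-2 string in L(R) \ L(S).

00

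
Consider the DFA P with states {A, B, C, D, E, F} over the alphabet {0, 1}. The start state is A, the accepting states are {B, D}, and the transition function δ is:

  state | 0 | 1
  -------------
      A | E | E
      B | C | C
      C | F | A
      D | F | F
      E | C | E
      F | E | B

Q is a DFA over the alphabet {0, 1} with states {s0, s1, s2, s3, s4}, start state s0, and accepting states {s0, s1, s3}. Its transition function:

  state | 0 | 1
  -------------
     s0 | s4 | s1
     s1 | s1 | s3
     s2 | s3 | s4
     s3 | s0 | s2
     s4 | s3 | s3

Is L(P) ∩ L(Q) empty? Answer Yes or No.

No

The string 0001 is accepted by both P and Q.
Hence L(P) ∩ L(Q) ≠ ∅.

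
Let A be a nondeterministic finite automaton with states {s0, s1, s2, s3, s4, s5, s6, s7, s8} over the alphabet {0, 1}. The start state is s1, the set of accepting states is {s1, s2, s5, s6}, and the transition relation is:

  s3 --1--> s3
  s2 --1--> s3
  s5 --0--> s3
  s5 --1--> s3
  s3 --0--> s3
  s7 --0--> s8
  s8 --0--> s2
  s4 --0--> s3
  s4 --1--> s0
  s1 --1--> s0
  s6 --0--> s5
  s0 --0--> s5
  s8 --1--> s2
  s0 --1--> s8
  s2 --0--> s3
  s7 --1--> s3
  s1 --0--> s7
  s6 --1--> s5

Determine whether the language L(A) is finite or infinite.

finite

The useful states (reachable from s1 and able to reach an accepting state) are {s0, s1, s2, s5, s7, s8}.
Restricted to these states the transition graph has no cycle, so every accepting path has bounded length and L is finite.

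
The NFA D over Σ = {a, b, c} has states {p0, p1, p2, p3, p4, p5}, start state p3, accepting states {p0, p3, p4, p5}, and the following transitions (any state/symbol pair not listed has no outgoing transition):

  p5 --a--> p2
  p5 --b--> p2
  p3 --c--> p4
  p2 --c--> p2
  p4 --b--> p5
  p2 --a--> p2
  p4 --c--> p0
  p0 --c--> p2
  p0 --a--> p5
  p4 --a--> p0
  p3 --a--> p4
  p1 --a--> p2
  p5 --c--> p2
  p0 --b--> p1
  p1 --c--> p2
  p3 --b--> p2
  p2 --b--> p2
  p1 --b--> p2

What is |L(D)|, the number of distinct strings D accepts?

13

The useful subgraph on states {p0, p3, p4, p5} is acyclic, so L(D) is finite; the longest accepting path visits 4 useful states, giving maximum string length 3.
Counting accepting paths from p3 by length: 1 of length 0, 2 of length 1, 6 of length 2, 4 of length 3. Total 13.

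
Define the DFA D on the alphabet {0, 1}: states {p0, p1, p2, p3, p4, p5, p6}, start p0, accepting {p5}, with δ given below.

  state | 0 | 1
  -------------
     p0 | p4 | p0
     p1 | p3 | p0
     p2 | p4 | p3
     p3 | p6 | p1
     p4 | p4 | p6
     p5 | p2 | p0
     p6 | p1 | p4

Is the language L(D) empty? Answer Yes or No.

Yes

The states reachable from the start state are {p0, p1, p3, p4, p6}.
None of the accepting states {p5} is reachable, so no string is accepted and L(D) = ∅.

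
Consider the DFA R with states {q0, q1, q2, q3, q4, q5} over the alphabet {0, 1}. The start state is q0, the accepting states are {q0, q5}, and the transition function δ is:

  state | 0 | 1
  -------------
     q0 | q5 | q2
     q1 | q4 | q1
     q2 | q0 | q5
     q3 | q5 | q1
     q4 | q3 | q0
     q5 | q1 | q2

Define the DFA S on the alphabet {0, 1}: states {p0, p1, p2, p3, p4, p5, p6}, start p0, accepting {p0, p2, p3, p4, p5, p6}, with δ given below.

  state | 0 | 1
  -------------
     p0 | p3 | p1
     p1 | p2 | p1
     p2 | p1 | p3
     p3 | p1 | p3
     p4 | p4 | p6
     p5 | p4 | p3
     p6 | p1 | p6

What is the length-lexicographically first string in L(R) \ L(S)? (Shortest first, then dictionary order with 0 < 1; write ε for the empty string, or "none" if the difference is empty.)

11

The string 11 is accepted by R but not by S.
No shorter string lies in the difference, and 11 is the lexicographically first length-2 string in L(R) \ L(S).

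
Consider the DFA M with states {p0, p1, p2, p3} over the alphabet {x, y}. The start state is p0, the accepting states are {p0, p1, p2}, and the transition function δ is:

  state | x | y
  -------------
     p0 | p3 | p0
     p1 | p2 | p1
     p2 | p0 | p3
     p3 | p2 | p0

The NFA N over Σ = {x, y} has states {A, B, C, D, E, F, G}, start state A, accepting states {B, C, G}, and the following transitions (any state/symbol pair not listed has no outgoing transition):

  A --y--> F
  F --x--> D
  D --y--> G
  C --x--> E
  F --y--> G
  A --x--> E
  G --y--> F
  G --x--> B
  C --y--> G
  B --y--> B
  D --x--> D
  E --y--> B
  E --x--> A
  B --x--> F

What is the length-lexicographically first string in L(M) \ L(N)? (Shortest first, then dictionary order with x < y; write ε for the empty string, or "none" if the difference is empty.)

ε

The empty string ε is accepted by M but not by N.
Since ε is the unique shortest string, it is the required witness.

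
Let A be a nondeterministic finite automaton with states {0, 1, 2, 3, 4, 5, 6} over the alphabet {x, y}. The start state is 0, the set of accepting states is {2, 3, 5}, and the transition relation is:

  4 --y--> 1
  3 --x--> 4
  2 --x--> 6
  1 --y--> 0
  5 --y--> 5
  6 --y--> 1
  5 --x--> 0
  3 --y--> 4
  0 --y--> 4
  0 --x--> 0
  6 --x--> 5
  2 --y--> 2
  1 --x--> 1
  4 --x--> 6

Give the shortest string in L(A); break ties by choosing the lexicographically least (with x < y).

A breadth-first search from 0 reaches an accepting state first via the path 0 → 4 → 6 → 5 on input yxx.
No string of length < 3 is accepted (BFS exhausts all shorter strings without reaching an accepting state), and yxx is the lexicographically least accepting string of length 3.

yxx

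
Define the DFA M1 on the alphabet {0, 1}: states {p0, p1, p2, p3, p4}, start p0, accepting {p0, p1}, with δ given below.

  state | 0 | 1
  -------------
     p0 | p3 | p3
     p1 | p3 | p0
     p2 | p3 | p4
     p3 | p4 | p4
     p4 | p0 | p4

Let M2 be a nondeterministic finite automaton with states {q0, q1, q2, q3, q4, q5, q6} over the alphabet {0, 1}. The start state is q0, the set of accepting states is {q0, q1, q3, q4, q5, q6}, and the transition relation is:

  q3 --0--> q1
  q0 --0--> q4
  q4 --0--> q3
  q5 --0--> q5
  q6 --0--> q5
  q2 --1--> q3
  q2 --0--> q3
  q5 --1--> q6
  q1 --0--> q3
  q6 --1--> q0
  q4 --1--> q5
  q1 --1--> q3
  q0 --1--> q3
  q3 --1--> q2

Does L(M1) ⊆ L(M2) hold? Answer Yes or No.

Exploring the product automaton M1 × M2 from the start pair (p0, q0), following both machines on each input symbol, reaches 17 state pairs: (p0, q0), (p3, q4), (p3, q3), (p4, q3), (p4, q5), (p4, q1), (p4, q2), (p0, q1), (p0, q5), (p4, q6), (p0, q3), (p3, q5), (p3, q6), (p4, q0), (p3, q1), (p3, q2), (p0, q4).
M1 accepts in {p0, p1} and M2 accepts in {q0, q1, q3, q4, q5, q6}. The reachable pairs whose M1-component is accepting are (p0, q0), (p0, q1), (p0, q5), (p0, q3), (p0, q4); in each of them the M2-component is accepting too, so the product for L(M1) \ L(M2) (M1-component accepting, M2-component rejecting) has no reachable accepting pair and the difference is empty.
Hence every string in L(M1) is also in L(M2).

Yes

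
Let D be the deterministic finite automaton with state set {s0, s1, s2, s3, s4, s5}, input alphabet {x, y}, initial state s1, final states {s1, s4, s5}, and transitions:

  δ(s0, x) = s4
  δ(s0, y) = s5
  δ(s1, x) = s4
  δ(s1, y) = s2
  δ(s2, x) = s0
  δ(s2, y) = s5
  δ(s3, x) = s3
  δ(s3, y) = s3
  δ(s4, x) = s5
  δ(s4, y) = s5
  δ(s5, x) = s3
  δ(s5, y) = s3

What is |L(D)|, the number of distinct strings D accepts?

The useful subgraph on states {s0, s1, s2, s4, s5} is acyclic, so L(D) is finite; the longest accepting path visits 5 useful states, giving maximum string length 4.
Counting accepting paths from s1 by length: 1 of length 0, 1 of length 1, 3 of length 2, 2 of length 3, 2 of length 4. Total 9.

9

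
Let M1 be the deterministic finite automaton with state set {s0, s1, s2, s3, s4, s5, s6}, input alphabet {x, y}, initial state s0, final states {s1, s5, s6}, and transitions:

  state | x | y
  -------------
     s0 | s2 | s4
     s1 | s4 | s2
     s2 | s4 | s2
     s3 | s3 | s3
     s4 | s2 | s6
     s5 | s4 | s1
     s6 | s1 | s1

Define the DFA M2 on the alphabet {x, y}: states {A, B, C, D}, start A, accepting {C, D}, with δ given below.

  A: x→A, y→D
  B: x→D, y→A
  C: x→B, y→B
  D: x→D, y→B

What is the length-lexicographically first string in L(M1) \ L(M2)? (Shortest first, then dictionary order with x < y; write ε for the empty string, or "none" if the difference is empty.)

The string yy is accepted by M1 but not by M2.
No shorter string lies in the difference, and yy is the lexicographically first length-2 string in L(M1) \ L(M2).

yy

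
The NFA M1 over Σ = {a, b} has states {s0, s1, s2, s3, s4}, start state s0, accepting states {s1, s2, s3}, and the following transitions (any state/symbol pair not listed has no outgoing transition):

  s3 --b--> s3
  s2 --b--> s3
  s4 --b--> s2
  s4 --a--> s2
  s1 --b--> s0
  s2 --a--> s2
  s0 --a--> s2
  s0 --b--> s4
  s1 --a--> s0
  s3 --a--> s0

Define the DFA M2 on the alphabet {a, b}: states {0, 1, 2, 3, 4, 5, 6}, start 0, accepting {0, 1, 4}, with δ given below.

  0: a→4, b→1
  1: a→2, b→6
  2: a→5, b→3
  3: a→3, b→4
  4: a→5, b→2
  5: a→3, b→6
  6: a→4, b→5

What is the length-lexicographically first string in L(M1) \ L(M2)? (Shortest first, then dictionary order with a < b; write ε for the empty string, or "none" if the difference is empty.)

The string aa is accepted by M1 but not by M2.
No shorter string lies in the difference, and aa is the lexicographically first length-2 string in L(M1) \ L(M2).

aa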